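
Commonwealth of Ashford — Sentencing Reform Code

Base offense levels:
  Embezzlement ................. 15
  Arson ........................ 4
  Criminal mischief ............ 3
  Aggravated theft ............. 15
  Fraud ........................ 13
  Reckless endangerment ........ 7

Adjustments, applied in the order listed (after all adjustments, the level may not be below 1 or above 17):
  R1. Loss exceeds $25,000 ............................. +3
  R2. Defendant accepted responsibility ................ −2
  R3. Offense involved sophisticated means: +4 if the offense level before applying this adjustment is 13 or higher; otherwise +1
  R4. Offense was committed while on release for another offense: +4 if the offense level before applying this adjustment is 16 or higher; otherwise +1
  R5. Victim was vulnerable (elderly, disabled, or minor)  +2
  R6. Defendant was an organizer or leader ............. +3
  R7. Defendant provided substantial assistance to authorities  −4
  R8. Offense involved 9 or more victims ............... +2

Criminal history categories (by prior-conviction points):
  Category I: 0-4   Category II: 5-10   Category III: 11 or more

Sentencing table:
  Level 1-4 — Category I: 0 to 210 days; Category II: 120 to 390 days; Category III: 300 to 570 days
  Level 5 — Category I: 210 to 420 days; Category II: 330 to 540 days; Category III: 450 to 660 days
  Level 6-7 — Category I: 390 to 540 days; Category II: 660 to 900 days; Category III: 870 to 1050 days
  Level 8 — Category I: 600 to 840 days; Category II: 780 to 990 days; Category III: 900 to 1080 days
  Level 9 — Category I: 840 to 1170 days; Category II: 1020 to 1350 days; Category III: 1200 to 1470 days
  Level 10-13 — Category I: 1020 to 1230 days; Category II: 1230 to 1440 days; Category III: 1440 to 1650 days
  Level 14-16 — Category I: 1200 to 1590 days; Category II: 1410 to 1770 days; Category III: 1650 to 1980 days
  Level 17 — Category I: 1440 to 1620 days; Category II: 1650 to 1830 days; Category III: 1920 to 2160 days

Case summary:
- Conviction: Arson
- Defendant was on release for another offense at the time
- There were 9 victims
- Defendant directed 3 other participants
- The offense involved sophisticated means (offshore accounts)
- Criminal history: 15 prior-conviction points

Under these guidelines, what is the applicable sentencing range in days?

1440-1650 days

Base offense level for arson: 4.
R1 does not apply.
R3 applies (level before this adjustment is 4 < 13, so +1): 4 + 1 = 5.
R4 applies (level before this adjustment is 5 < 16, so +1): 5 + 1 = 6.
R5 does not apply.
R6 applies: 6 + 3 = 9.
R8 applies: 9 + 2 = 11.
Final offense level: 11.
Criminal history: 15 prior points → Category III (11+).
Level 11 falls in the 10-13 band.
Grid: Level 10-13 × Category III = 1440-1650 days.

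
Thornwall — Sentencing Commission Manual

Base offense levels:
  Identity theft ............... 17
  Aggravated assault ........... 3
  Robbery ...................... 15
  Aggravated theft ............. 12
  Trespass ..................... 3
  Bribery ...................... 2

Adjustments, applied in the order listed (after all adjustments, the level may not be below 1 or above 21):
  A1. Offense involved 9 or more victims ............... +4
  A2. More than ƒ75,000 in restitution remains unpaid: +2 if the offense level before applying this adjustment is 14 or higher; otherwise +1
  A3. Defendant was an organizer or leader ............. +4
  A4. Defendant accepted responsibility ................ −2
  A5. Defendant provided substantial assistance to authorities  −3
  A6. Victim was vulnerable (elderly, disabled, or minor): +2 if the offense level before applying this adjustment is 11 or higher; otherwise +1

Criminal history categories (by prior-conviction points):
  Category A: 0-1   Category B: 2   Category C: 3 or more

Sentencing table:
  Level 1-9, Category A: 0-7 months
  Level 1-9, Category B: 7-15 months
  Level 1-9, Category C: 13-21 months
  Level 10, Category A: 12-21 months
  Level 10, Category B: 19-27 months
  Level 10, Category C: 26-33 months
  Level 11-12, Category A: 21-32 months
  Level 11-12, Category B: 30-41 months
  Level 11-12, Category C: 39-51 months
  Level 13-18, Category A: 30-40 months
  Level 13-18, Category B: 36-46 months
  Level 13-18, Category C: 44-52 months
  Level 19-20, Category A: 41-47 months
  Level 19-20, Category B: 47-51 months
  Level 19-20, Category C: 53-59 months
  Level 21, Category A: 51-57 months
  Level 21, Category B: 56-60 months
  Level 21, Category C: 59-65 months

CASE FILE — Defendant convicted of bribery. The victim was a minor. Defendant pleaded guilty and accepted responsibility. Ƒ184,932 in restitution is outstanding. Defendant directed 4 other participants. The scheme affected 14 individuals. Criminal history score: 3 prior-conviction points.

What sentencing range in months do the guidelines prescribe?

26-33 months

Base offense level for bribery: 2.
A1 applies: 2 + 4 = 6.
A2 applies (level before this adjustment is 6 < 14, so +1): 6 + 1 = 7.
A3 applies: 7 + 4 = 11.
A4 applies: 11 − 2 = 9.
A6 applies (level before this adjustment is 9 < 11, so +1): 9 + 1 = 10.
Final offense level: 10.
Criminal history: 3 prior points → Category C (3+).
Level 10 falls in the 10 band.
Grid: Level 10 × Category C = 26-33 months.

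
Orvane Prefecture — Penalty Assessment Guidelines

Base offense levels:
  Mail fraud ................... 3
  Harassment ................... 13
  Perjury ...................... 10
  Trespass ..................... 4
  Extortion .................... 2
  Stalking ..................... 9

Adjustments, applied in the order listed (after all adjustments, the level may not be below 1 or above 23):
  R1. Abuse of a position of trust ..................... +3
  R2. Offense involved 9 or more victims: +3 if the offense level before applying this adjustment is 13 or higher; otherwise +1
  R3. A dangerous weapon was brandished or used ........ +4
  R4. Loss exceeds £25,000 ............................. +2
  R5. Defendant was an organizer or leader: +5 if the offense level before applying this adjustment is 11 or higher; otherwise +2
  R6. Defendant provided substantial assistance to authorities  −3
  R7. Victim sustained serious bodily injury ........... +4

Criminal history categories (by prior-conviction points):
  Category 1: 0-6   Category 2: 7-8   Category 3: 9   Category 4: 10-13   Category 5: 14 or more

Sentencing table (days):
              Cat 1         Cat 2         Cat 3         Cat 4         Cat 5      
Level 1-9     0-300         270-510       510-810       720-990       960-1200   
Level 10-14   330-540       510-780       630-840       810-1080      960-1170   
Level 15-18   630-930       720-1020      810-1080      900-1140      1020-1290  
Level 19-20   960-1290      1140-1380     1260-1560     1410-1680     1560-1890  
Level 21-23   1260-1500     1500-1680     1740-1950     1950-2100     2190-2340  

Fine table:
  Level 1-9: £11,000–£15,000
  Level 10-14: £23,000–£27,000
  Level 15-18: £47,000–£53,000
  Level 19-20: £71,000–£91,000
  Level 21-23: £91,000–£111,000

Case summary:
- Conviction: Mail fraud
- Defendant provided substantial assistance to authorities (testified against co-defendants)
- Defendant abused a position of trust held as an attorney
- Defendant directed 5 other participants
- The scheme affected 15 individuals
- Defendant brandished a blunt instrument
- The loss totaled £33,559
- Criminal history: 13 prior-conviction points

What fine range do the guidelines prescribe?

Base offense level for mail fraud: 3.
R1 applies: 3 + 3 = 6.
R2 applies (level before this adjustment is 6 < 13, so +1): 6 + 1 = 7.
R3 applies: 7 + 4 = 11.
R4 applies: 11 + 2 = 13.
R5 applies (level before this adjustment is 13 ≥ 11, so +5): 13 + 5 = 18.
R6 applies: 18 − 3 = 15.
R7 does not apply.
Final offense level: 15.
Level 15 falls in the 15-18 band.
Fine table: Level 15-18 → £47,000–£53,000.

£47,000–£53,000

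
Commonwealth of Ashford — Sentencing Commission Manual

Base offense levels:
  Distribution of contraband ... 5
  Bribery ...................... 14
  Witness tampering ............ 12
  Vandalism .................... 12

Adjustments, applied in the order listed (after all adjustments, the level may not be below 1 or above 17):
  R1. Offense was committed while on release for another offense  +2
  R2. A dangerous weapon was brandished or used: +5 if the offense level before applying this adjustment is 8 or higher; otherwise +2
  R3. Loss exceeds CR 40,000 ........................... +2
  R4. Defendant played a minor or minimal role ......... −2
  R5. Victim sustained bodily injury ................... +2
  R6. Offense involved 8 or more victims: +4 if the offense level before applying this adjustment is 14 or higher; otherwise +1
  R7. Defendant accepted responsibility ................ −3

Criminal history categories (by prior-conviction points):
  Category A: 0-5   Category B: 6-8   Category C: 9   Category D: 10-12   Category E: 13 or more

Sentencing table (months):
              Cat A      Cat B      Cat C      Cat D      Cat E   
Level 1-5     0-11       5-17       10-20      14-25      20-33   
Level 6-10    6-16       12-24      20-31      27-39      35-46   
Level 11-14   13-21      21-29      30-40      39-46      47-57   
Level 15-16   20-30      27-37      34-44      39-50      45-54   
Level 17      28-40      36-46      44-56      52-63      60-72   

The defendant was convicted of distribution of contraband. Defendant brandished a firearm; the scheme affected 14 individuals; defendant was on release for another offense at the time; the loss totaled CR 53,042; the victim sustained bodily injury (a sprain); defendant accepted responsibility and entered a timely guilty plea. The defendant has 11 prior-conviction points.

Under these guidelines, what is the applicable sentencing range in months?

39-46 months

Base offense level for distribution of contraband: 5.
R1 applies: 5 + 2 = 7.
R2 applies (level before this adjustment is 7 < 8, so +2): 7 + 2 = 9.
R3 applies: 9 + 2 = 11.
R5 applies: 11 + 2 = 13.
R6 applies (level before this adjustment is 13 < 14, so +1): 13 + 1 = 14.
R7 applies: 14 − 3 = 11.
Final offense level: 11.
Criminal history: 11 prior points → Category D (10-12).
Level 11 falls in the 11-14 band.
Grid: Level 11-14 × Category D = 39-46 months.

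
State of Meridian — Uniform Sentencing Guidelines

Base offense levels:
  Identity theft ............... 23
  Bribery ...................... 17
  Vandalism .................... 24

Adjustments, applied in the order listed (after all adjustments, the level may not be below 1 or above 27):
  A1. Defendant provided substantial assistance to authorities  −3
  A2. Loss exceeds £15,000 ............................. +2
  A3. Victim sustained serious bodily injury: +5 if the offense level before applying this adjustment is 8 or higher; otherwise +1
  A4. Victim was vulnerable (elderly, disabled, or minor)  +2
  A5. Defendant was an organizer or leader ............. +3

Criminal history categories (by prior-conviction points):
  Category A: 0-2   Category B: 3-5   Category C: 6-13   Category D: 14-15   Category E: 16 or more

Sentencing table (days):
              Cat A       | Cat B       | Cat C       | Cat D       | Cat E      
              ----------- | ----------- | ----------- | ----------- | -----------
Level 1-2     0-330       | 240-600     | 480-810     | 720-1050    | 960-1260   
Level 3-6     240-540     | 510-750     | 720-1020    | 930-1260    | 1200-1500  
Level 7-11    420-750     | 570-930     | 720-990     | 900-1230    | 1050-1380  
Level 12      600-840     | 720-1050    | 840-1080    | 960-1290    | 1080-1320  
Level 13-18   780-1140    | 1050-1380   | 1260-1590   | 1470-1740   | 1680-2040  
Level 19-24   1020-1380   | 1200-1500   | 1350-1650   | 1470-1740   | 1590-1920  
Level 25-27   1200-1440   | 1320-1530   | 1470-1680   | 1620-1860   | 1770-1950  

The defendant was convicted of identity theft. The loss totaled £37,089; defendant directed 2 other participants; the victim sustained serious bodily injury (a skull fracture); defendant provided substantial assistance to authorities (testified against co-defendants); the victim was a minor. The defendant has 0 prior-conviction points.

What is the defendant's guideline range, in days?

Base offense level for identity theft: 23.
A1 applies: 23 − 3 = 20.
A2 applies: 20 + 2 = 22.
A3 applies (level before this adjustment is 22 ≥ 8, so +5): 22 + 5 = 27.
A4 applies: 27 + 2 = 29.
A5 applies: 29 + 3 = 32.
Level 32 exceeds the maximum of 27; capped at 27.
Final offense level: 27.
Criminal history: 0 prior points → Category A (0-2).
Level 27 falls in the 25-27 band.
Grid: Level 25-27 × Category A = 1200-1440 days.

1200-1440 days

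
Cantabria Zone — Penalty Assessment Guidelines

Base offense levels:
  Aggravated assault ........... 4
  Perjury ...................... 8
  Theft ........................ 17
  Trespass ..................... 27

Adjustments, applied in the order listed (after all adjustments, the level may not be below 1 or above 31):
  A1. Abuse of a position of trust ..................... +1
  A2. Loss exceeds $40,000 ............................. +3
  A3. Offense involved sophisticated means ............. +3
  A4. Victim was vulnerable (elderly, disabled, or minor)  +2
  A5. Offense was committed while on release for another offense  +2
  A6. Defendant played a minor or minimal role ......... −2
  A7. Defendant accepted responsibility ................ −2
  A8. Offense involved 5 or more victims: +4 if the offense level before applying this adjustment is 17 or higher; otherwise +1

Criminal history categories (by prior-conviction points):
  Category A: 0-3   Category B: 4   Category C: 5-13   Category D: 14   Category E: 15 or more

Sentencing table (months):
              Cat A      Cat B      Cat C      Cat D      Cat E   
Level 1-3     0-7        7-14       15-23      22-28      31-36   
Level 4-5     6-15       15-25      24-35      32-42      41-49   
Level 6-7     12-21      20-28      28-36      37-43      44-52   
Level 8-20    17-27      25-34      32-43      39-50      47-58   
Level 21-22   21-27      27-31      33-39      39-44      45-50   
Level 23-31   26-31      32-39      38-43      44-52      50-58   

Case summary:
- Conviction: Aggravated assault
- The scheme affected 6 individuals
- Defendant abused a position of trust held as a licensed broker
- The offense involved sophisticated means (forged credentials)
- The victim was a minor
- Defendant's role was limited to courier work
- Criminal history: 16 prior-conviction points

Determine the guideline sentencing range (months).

Base offense level for aggravated assault: 4.
A1 applies: 4 + 1 = 5.
A2 does not apply.
A3 applies: 5 + 3 = 8.
A4 applies: 8 + 2 = 10.
A5 does not apply.
A6 applies: 10 − 2 = 8.
A8 applies (level before this adjustment is 8 < 17, so +1): 8 + 1 = 9.
Final offense level: 9.
Criminal history: 16 prior points → Category E (15+).
Level 9 falls in the 8-20 band.
Grid: Level 8-20 × Category E = 47-58 months.

47-58 months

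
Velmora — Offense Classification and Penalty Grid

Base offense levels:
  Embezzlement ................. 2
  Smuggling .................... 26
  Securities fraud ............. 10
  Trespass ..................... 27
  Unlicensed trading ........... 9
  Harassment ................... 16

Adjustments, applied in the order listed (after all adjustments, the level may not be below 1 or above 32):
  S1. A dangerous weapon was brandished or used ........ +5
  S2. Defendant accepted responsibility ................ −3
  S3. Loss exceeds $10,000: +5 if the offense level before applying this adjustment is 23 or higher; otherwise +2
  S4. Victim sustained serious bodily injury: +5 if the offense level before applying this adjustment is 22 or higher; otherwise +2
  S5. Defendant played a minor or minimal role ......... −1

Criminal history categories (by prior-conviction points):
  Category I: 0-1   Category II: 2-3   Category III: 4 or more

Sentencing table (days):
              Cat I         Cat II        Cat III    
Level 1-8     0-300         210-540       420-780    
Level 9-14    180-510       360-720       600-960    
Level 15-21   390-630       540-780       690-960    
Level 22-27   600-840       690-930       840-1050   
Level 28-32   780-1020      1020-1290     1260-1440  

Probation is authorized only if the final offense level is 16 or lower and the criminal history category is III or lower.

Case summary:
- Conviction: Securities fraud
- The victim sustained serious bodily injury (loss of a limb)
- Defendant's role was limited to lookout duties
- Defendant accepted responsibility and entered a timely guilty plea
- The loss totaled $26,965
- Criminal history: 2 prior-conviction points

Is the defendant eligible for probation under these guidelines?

Yes

Base offense level for securities fraud: 10.
S1 does not apply.
S2 applies: 10 − 3 = 7.
S3 applies (level before this adjustment is 7 < 23, so +2): 7 + 2 = 9.
S4 applies (level before this adjustment is 9 < 22, so +2): 9 + 2 = 11.
S5 applies: 11 − 1 = 10.
Final offense level: 10.
Criminal history: 2 prior points → Category II (2-3).
Level 10 falls in the 9-14 band.
Grid: Level 9-14 × Category II = 360-720 days.
Probation check: level 10 ≤ 16 and category II ≤ III → eligible.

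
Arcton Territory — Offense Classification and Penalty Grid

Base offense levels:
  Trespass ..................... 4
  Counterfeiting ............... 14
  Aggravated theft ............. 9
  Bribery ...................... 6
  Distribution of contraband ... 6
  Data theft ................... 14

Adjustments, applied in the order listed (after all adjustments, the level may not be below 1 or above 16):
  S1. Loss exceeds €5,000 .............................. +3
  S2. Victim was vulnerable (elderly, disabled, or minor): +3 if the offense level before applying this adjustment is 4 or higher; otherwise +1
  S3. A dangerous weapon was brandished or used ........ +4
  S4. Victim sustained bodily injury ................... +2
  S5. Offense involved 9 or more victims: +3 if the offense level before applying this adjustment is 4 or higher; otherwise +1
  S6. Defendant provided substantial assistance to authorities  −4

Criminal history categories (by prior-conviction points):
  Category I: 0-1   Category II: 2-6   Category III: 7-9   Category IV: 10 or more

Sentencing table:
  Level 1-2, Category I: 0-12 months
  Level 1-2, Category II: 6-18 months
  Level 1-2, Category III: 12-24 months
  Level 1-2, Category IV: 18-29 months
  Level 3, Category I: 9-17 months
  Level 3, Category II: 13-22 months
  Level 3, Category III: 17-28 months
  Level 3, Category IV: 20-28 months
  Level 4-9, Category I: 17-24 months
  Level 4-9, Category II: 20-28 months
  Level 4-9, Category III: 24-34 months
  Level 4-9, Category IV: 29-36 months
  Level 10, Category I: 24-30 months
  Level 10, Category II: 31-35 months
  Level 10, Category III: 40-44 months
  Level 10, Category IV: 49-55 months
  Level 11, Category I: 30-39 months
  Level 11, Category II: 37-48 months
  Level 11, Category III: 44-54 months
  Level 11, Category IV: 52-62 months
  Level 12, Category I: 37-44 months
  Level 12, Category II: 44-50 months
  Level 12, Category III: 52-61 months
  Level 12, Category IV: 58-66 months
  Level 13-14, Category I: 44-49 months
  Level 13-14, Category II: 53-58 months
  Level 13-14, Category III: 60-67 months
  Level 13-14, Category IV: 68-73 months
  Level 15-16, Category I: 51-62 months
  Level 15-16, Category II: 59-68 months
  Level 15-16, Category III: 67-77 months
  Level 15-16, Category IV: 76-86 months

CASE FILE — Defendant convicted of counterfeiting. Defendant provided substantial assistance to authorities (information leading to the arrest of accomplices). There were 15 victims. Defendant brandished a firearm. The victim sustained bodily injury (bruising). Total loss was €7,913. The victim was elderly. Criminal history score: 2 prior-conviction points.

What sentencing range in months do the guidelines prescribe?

Base offense level for counterfeiting: 14.
S1 applies: 14 + 3 = 17.
S2 applies (level before this adjustment is 17 ≥ 4, so +3): 17 + 3 = 20.
S3 applies: 20 + 4 = 24.
S4 applies: 24 + 2 = 26.
S5 applies (level before this adjustment is 26 ≥ 4, so +3): 26 + 3 = 29.
S6 applies: 29 − 4 = 25.
Level 25 exceeds the maximum of 16; capped at 16.
Final offense level: 16.
Criminal history: 2 prior points → Category II (2-6).
Level 16 falls in the 15-16 band.
Grid: Level 15-16 × Category II = 59-68 months.

59-68 months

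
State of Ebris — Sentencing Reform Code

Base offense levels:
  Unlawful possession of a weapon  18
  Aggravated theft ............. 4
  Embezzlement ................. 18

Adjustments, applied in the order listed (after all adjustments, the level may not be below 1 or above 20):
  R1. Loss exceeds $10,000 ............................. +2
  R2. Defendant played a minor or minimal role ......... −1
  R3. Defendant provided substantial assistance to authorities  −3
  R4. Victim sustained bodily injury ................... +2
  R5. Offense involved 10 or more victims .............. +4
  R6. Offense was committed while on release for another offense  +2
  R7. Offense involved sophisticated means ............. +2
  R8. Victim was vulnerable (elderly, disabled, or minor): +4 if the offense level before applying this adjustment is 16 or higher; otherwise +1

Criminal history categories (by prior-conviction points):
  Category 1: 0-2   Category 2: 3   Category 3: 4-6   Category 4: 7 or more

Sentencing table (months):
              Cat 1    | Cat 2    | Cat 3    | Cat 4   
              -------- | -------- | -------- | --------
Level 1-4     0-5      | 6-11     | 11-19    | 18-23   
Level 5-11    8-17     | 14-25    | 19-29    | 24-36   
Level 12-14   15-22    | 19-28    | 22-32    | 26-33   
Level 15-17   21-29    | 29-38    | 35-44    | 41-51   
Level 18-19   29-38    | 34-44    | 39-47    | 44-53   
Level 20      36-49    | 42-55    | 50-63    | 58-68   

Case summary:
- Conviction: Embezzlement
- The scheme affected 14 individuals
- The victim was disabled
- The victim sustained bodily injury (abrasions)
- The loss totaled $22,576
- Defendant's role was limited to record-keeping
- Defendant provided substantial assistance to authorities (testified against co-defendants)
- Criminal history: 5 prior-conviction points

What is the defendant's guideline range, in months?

50-63 months

Base offense level for embezzlement: 18.
R1 applies: 18 + 2 = 20.
R2 applies: 20 − 1 = 19.
R3 applies: 19 − 3 = 16.
R4 applies: 16 + 2 = 18.
R5 applies: 18 + 4 = 22.
R6 does not apply.
R8 applies (level before this adjustment is 22 ≥ 16, so +4): 22 + 4 = 26.
Level 26 exceeds the maximum of 20; capped at 20.
Final offense level: 20.
Criminal history: 5 prior points → Category 3 (4-6).
Level 20 falls in the 20 band.
Grid: Level 20 × Category 3 = 50-63 months.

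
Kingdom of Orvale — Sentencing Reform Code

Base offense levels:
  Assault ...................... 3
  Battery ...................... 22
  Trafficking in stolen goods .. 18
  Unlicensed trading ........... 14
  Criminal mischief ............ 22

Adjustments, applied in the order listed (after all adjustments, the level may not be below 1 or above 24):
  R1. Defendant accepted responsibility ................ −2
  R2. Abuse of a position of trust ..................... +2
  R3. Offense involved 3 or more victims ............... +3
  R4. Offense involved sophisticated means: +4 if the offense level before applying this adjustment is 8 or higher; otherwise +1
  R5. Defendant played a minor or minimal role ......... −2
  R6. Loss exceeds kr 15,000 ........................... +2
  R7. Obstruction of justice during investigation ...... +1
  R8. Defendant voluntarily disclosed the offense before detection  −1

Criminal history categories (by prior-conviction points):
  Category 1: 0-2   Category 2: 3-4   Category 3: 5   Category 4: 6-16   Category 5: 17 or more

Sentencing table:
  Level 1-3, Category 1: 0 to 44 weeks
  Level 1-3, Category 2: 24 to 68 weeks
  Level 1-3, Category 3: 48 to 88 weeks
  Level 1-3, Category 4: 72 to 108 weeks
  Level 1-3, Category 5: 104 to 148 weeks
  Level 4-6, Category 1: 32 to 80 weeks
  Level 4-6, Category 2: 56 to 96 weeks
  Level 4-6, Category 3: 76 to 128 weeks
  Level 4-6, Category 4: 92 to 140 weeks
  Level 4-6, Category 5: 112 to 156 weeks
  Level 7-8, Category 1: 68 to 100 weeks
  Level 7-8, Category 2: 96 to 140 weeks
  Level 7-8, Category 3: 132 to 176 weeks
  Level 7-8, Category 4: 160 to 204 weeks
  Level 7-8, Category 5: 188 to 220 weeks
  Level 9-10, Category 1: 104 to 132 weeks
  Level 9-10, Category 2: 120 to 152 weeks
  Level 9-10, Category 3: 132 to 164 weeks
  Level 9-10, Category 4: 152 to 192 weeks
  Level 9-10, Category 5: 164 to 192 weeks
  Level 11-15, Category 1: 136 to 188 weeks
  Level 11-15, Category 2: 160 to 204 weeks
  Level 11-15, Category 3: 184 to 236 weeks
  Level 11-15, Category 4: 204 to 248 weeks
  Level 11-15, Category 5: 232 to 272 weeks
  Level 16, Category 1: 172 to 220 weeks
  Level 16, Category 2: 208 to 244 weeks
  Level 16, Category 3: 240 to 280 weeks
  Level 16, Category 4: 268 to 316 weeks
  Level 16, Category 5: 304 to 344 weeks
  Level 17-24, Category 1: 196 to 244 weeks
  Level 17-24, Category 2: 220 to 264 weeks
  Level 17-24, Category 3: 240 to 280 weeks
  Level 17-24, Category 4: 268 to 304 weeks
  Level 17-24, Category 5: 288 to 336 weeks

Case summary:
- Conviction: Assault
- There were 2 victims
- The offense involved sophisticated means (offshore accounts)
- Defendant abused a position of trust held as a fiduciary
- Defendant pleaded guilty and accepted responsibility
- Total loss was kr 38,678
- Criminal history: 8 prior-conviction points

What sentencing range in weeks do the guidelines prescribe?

92-140 weeks

Base offense level for assault: 3.
R1 applies: 3 − 2 = 1.
R2 applies: 1 + 2 = 3.
R4 applies (level before this adjustment is 3 < 8, so +1): 3 + 1 = 4.
R5 does not apply.
R6 applies: 4 + 2 = 6.
R8 does not apply.
Final offense level: 6.
Criminal history: 8 prior points → Category 4 (6-16).
Level 6 falls in the 4-6 band.
Grid: Level 4-6 × Category 4 = 92-140 weeks.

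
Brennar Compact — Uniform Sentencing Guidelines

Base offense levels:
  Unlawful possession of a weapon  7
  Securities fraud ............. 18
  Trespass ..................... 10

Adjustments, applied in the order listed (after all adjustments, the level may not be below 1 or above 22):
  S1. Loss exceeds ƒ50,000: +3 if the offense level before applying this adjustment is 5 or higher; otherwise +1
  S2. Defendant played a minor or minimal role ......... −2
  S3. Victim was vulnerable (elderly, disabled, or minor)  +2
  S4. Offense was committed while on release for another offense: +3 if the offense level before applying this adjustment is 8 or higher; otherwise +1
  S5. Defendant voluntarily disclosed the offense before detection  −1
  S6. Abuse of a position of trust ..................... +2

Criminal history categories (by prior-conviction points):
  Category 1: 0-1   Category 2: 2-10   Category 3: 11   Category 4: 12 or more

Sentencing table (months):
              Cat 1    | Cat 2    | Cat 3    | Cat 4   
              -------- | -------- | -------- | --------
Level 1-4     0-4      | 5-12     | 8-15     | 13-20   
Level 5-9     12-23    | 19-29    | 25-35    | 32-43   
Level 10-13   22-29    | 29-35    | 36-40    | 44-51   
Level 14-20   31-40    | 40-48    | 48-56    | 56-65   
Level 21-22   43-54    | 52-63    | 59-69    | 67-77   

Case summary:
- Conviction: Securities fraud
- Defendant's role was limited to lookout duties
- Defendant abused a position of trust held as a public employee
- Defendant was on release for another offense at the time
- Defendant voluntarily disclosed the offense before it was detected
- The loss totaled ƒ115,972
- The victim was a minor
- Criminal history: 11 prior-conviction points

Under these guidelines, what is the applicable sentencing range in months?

59-69 months

Base offense level for securities fraud: 18.
S1 applies (level before this adjustment is 18 ≥ 5, so +3): 18 + 3 = 21.
S2 applies: 21 − 2 = 19.
S3 applies: 19 + 2 = 21.
S4 applies (level before this adjustment is 21 ≥ 8, so +3): 21 + 3 = 24.
S5 applies: 24 − 1 = 23.
S6 applies: 23 + 2 = 25.
Level 25 exceeds the maximum of 22; capped at 22.
Final offense level: 22.
Criminal history: 11 prior points → Category 3 (11).
Level 22 falls in the 21-22 band.
Grid: Level 21-22 × Category 3 = 59-69 months.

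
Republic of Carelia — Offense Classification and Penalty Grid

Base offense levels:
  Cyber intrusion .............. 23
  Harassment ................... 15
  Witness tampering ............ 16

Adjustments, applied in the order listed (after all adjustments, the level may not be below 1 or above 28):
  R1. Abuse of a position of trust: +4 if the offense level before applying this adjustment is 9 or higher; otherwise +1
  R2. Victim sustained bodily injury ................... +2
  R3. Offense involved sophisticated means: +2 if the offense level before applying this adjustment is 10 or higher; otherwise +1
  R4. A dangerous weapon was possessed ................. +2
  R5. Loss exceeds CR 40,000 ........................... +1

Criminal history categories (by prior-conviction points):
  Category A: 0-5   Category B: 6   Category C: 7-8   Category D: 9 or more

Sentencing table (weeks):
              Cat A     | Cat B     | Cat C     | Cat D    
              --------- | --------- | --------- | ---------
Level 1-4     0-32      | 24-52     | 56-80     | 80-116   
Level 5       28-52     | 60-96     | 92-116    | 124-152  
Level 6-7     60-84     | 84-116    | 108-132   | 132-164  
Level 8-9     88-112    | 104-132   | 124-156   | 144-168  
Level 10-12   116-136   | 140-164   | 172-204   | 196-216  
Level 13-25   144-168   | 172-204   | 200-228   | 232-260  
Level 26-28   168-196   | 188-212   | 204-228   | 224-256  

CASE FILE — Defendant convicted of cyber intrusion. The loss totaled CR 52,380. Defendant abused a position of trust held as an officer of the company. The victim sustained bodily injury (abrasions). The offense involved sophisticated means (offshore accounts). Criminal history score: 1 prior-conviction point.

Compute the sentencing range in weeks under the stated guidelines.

168-196 weeks

Base offense level for cyber intrusion: 23.
R1 applies (level before this adjustment is 23 ≥ 9, so +4): 23 + 4 = 27.
R2 applies: 27 + 2 = 29.
R3 applies (level before this adjustment is 29 ≥ 10, so +2): 29 + 2 = 31.
R5 applies: 31 + 1 = 32.
Level 32 exceeds the maximum of 28; capped at 28.
Final offense level: 28.
Criminal history: 1 prior point → Category A (0-5).
Level 28 falls in the 26-28 band.
Grid: Level 26-28 × Category A = 168-196 weeks.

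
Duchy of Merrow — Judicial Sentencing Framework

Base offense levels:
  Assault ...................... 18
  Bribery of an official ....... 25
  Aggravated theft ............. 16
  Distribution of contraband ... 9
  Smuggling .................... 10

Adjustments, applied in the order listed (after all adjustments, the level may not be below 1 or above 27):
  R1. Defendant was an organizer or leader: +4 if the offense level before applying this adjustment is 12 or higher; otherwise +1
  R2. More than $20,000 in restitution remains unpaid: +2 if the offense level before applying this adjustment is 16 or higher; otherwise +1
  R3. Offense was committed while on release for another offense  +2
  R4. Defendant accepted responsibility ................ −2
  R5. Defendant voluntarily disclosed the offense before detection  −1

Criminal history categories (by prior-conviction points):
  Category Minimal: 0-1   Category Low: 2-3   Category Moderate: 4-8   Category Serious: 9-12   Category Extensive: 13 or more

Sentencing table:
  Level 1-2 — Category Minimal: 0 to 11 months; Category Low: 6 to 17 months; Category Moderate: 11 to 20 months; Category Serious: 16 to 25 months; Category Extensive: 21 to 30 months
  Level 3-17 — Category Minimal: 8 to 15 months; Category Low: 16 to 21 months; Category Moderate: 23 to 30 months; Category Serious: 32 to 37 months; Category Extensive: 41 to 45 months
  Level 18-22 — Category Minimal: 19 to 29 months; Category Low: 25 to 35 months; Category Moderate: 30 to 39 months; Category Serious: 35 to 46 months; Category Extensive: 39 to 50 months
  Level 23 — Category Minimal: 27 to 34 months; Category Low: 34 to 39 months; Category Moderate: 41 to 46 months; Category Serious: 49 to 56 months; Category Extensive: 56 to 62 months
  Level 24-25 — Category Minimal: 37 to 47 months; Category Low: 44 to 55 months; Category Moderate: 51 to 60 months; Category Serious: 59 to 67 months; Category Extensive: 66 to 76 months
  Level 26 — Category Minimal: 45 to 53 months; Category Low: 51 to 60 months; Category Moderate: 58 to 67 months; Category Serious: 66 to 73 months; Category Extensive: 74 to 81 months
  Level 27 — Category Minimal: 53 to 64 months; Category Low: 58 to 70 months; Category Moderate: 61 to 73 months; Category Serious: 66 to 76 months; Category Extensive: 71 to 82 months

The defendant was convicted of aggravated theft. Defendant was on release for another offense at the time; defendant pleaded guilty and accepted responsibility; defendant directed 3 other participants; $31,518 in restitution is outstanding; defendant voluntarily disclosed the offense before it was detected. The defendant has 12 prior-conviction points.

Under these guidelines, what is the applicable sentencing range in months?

35-46 months

Base offense level for aggravated theft: 16.
R1 applies (level before this adjustment is 16 ≥ 12, so +4): 16 + 4 = 20.
R2 applies (level before this adjustment is 20 ≥ 16, so +2): 20 + 2 = 22.
R3 applies: 22 + 2 = 24.
R4 applies: 24 − 2 = 22.
R5 applies: 22 − 1 = 21.
Final offense level: 21.
Criminal history: 12 prior points → Category Serious (9-12).
Level 21 falls in the 18-22 band.
Grid: Level 18-22 × Category Serious = 35-46 months.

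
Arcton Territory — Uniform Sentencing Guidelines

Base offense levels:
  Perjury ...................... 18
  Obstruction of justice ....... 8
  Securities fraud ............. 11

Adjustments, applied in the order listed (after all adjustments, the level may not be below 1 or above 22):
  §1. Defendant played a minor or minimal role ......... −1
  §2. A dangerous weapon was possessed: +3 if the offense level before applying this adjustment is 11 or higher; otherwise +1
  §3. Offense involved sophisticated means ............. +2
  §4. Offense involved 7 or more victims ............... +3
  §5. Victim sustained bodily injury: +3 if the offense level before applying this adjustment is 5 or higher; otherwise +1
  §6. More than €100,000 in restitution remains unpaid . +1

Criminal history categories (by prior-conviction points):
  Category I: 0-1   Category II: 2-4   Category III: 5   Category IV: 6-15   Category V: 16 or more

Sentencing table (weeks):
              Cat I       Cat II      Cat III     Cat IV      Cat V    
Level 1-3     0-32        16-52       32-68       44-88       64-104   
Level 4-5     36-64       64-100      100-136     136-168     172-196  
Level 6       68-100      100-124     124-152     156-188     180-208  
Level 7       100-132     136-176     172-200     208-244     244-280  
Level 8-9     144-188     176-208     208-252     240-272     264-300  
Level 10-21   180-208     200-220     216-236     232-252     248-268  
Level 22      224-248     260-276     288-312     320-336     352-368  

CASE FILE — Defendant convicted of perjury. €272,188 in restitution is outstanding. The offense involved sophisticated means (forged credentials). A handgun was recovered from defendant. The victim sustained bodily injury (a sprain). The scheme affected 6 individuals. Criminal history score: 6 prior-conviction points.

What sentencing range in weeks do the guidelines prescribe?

320-336 weeks

Base offense level for perjury: 18.
§2 applies (level before this adjustment is 18 ≥ 11, so +3): 18 + 3 = 21.
§3 applies: 21 + 2 = 23.
§5 applies (level before this adjustment is 23 ≥ 5, so +3): 23 + 3 = 26.
§6 applies: 26 + 1 = 27.
Level 27 exceeds the maximum of 22; capped at 22.
Final offense level: 22.
Criminal history: 6 prior points → Category IV (6-15).
Level 22 falls in the 22 band.
Grid: Level 22 × Category IV = 320-336 weeks.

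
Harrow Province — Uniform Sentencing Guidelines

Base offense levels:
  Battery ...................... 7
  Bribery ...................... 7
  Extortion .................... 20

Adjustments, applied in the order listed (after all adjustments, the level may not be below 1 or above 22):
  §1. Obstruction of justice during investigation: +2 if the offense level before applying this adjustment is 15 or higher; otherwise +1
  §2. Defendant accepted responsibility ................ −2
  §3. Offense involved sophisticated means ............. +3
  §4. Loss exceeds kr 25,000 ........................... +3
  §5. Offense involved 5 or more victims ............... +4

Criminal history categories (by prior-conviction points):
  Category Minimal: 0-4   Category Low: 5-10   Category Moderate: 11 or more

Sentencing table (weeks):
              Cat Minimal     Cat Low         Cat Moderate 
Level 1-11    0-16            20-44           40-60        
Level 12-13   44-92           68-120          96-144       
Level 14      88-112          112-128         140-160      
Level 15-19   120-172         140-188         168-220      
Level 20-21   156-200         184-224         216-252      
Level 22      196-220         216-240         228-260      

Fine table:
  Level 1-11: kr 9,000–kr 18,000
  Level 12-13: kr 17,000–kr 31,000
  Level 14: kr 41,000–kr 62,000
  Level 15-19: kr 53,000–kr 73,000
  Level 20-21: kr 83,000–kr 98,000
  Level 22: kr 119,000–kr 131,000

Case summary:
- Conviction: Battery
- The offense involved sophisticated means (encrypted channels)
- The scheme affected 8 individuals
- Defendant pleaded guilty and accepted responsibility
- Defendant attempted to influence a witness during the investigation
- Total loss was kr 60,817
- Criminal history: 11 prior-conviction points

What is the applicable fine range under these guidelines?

Base offense level for battery: 7.
§1 applies (level before this adjustment is 7 < 15, so +1): 7 + 1 = 8.
§2 applies: 8 − 2 = 6.
§3 applies: 6 + 3 = 9.
§4 applies: 9 + 3 = 12.
§5 applies: 12 + 4 = 16.
Final offense level: 16.
Level 16 falls in the 15-19 band.
Fine table: Level 15-19 → kr 53,000–kr 73,000.

kr 53,000–kr 73,000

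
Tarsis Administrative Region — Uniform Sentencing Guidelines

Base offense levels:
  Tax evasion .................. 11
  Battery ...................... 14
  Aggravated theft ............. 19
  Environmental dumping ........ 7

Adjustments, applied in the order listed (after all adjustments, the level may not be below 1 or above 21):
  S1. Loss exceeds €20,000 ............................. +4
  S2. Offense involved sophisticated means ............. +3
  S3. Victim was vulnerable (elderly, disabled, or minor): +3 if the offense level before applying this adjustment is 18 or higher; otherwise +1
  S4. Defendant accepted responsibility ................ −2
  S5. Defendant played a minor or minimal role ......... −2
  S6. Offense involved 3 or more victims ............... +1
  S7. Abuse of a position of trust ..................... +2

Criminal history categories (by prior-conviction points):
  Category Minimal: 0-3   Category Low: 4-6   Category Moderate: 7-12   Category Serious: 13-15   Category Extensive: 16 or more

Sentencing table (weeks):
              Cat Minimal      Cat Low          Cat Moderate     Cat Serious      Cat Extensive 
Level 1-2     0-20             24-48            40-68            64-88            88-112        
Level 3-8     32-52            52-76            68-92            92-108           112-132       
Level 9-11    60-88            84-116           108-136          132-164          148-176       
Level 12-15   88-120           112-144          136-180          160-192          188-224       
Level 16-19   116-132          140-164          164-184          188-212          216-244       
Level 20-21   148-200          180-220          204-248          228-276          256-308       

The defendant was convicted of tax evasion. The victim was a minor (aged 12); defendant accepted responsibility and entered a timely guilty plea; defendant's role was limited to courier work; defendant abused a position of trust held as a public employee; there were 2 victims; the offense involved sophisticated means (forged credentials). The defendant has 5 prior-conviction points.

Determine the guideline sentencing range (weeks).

112-144 weeks

Base offense level for tax evasion: 11.
S2 applies: 11 + 3 = 14.
S3 applies (level before this adjustment is 14 < 18, so +1): 14 + 1 = 15.
S4 applies: 15 − 2 = 13.
S5 applies: 13 − 2 = 11.
S6 does not apply.
S7 applies: 11 + 2 = 13.
Final offense level: 13.
Criminal history: 5 prior points → Category Low (4-6).
Level 13 falls in the 12-15 band.
Grid: Level 12-15 × Category Low = 112-144 weeks.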